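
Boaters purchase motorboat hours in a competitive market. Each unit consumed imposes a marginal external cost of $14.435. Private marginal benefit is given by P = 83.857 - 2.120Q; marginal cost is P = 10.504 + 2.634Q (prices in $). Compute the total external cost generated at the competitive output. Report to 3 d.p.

Market equilibrium (private): 10.504 + 2.634Q = 83.857 - 2.120Q → Q_m = 15.4297.
Total external cost = MEC × Q_m = 14.435 × 15.4297 = 222.7277.

$222.728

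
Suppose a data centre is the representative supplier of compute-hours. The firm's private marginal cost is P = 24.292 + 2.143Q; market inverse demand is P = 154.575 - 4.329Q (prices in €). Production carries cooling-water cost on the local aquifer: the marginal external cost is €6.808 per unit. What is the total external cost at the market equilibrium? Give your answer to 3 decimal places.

€137.047

Market equilibrium (private): 24.292 + 2.143Q = 154.575 - 4.329Q → Q_m = 20.1303.
Total external cost = MEC × Q_m = 6.808 × 20.1303 = 137.0471.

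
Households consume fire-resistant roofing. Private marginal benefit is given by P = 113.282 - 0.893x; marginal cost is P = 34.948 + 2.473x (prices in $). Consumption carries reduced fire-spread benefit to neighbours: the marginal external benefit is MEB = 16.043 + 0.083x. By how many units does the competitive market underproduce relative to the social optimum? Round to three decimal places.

Market equilibrium (private): 34.948 + 2.473x = 113.282 - 0.893x → x_m = 23.2721.
Social marginal benefit = demand + MEB = 129.325 - 0.810x.
Set SMB = MC: 129.325 - 0.810x = 34.948 + 2.473x → x* = 28.7472.
Gap = |23.2721 − 28.7472| = 5.4751.

5.475 units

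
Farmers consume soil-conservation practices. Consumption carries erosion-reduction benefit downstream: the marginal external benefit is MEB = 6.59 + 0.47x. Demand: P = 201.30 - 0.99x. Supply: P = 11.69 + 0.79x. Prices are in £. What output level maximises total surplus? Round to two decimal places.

Social marginal benefit = demand + MEB = 207.89 - 0.52x.
Set SMB = MC: 207.89 - 0.52x = 11.69 + 0.79x → x* = 149.7710.

x* = 149.77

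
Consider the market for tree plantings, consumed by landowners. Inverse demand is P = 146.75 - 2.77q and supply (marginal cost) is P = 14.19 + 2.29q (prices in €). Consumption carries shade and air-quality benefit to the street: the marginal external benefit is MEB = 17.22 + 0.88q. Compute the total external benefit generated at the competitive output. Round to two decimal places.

€753.10

Market equilibrium (private): 14.19 + 2.29q = 146.75 - 2.77q → q_m = 26.1976.
Total external benefit = ∫₀^{q_m} (17.22 + 0.88q) dq = 17.22×26.1976 + ½×0.88×26.1976² = 753.1009.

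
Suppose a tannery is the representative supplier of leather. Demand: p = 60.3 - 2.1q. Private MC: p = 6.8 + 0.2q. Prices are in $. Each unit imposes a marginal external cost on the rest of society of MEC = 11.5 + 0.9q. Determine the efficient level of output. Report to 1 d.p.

Social marginal cost = private MC + MEC = 18.3 + 1.1q.
Set SMC = demand: 18.3 + 1.1q = 60.3 - 2.1q → q* = 13.1250.

q* = 13.1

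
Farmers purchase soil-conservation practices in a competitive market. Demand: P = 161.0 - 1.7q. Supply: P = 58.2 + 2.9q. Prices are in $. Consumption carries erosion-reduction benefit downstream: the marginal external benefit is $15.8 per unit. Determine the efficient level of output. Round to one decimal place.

Social marginal benefit = demand + MEB = 176.8 - 1.7q.
Set SMB = MC: 176.8 - 1.7q = 58.2 + 2.9q → q* = 25.7826.

q* = 25.8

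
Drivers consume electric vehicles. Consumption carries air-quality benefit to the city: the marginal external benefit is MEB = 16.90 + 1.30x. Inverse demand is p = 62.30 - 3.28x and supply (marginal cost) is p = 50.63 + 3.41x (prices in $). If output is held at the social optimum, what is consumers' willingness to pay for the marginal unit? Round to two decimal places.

Social marginal benefit = demand + MEB = 79.20 - 1.98x.
Set SMB = MC: 79.20 - 1.98x = 50.63 + 3.41x → x* = 5.3006.
Consumer price on the demand curve at x*: 62.30 − 3.28×5.3006 = 44.9140.

P = $44.91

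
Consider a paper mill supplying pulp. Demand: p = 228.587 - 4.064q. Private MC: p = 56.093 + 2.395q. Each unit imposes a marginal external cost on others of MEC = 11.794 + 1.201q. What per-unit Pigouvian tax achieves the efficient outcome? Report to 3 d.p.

Social marginal cost = private MC + MEC = 67.887 + 3.596q.
Set SMC = demand: 67.887 + 3.596q = 228.587 - 4.064q → q* = 20.9791.
The Pigouvian tax equals MEC at q*: 11.794 + 1.201×20.9791 = 36.9899.

tax = 36.990 per unit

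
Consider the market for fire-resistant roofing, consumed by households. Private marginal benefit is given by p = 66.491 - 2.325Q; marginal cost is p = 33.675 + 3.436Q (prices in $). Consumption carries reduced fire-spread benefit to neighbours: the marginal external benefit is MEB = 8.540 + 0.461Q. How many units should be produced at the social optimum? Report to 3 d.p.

Q* = 7.803

Social marginal benefit = demand + MEB = 75.031 - 1.864Q.
Set SMB = MC: 75.031 - 1.864Q = 33.675 + 3.436Q → Q* = 7.8030.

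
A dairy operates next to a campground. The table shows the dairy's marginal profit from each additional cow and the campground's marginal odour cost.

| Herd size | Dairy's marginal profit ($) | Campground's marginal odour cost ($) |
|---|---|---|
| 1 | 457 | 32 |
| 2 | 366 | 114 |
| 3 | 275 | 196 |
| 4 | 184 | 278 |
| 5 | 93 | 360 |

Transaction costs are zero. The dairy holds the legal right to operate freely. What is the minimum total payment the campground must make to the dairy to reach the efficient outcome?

$277

Left alone the dairy would choose level 5 (marginal profit stays positive).
Efficient level: k* = 3 (marginal profit ≥ marginal odour cost through 3).
The campground must at least cover the dairy's forgone profit from cutting 5→3: 184 + 93 = 277.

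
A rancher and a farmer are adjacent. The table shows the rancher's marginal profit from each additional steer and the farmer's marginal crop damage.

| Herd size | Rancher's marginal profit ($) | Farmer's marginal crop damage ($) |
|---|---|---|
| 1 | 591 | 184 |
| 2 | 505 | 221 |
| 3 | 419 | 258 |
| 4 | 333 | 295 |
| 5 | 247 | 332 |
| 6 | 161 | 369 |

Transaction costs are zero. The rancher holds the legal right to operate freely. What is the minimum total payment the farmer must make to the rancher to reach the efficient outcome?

Left alone the rancher would choose level 6 (marginal profit stays positive).
Efficient level: k* = 4 (marginal profit ≥ marginal crop damage through 4).
The farmer must at least cover the rancher's forgone profit from cutting 6→4: 247 + 161 = 408.

$408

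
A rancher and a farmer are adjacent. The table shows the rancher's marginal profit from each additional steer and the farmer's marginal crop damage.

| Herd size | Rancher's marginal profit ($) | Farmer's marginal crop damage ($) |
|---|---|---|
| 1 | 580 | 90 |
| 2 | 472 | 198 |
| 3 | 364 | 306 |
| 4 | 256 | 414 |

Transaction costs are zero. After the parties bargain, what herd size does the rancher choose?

Bargaining reaches the level where marginal profit last exceeds marginal crop damage.
That holds through level 3 (364 ≥ 306) but not at 4 (256 < 414).

3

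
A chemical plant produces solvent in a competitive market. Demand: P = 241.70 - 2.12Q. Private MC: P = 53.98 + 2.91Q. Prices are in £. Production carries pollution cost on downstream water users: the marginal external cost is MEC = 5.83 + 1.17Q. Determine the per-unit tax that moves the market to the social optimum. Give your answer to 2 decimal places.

tax = £40.15 per unit

Social marginal cost = private MC + MEC = 59.81 + 4.08Q.
Set SMC = demand: 59.81 + 4.08Q = 241.70 - 2.12Q → Q* = 29.3371.
The Pigouvian tax equals MEC at Q*: 5.83 + 1.17×29.3371 = 40.1544.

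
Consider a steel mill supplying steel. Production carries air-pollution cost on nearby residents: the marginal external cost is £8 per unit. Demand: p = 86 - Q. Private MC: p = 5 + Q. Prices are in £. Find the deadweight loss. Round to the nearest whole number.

DWL = £16

Market equilibrium (private): 5 + Q = 86 - Q → Q_m = 40.5000.
Social marginal cost = private MC + MEC = 13 + Q.
Set SMC = demand: 13 + Q = 86 - Q → Q* = 36.5000.
Between Q* and Q_m the wedge SMC − demand runs linearly from 0 to MEC(Q_m), so the loss is a triangle.
DWL = ½ × 4.0000 × 8.0000 = 16.0000.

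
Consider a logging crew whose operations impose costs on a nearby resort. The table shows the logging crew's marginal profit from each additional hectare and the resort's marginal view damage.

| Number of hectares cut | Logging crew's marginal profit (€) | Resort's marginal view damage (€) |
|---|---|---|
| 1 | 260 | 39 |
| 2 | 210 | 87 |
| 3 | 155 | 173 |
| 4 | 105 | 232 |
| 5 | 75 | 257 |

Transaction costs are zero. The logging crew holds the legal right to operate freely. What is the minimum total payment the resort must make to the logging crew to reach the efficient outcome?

Left alone the logging crew would choose level 5 (marginal profit stays positive).
Efficient level: k* = 2 (marginal profit ≥ marginal view damage through 2).
The resort must at least cover the logging crew's forgone profit from cutting 5→2: 155 + 105 + 75 = 335.

€335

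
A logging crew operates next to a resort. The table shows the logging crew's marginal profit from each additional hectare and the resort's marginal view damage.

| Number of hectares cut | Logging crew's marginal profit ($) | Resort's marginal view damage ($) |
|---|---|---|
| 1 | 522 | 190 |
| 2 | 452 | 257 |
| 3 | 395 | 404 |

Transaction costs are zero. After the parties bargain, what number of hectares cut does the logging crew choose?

2

Bargaining reaches the level where marginal profit last exceeds marginal view damage.
That holds through level 2 (452 ≥ 257) but not at 3 (395 < 404).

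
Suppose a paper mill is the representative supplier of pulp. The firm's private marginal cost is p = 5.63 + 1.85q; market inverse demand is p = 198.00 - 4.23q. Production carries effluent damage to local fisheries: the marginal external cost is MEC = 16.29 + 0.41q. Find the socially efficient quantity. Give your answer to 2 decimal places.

Social marginal cost = private MC + MEC = 21.92 + 2.26q.
Set SMC = demand: 21.92 + 2.26q = 198.00 - 4.23q → q* = 27.1310.

q* = 27.13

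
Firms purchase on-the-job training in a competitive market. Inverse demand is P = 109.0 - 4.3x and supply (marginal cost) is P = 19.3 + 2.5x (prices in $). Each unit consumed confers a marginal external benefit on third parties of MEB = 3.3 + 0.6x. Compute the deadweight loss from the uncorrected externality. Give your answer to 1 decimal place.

DWL = $10.1

Market equilibrium (private): 19.3 + 2.5x = 109.0 - 4.3x → x_m = 13.1912.
Social marginal benefit = demand + MEB = 112.3 - 3.7x.
Set SMB = MC: 112.3 - 3.7x = 19.3 + 2.5x → x* = 15.0000.
The loss is the area between SMB and MC from x* to x_m; with linear curves that's a triangle of height MEB(x_m).
DWL = ½ × 1.8088 × 11.2147 = 10.1426.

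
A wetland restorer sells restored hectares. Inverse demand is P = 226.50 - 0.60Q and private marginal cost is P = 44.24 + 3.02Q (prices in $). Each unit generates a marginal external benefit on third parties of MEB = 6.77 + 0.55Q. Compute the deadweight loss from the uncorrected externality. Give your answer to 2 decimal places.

DWL = $193.42

Market equilibrium (private): 44.24 + 3.02Q = 226.50 - 0.60Q → Q_m = 50.3481.
Social marginal cost = private MC − MEB = 37.47 + 2.47Q.
Set SMC = demand: 37.47 + 2.47Q = 226.50 - 0.60Q → Q* = 61.5733.
The loss is the area between SMC and demand from Q* to Q_m; with linear curves that's a triangle of height MEB(Q_m).
DWL = ½ × 11.2252 × 34.4614 = 193.4181.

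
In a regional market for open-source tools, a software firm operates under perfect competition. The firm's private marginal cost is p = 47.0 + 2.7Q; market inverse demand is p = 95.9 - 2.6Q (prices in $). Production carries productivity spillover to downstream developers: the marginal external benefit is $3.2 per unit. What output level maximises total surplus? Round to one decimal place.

Social marginal cost = private MC − MEB = 43.8 + 2.7Q.
Set SMC = demand: 43.8 + 2.7Q = 95.9 - 2.6Q → Q* = 9.8302.

Q* = 9.8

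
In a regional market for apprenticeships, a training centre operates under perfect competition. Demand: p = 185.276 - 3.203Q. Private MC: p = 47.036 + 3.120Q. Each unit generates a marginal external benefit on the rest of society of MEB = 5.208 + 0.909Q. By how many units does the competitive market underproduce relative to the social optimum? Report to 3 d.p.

Market equilibrium (private): 47.036 + 3.120Q = 185.276 - 3.203Q → Q_m = 21.8630.
Social marginal cost = private MC − MEB = 41.828 + 2.211Q.
Set SMC = demand: 41.828 + 2.211Q = 185.276 - 3.203Q → Q* = 26.4958.
Gap = |21.8630 − 26.4958| = 4.6328.

4.633 units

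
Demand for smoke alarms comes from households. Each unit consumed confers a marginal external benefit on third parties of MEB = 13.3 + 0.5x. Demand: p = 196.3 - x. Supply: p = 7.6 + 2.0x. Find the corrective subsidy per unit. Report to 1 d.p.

subsidy = 53.7 per unit

Social marginal benefit = demand + MEB = 209.6 - 0.5x.
Set SMB = MC: 209.6 - 0.5x = 7.6 + 2.0x → x* = 80.8000.
The Pigouvian subsidy equals MEB at x*: 13.3 + 0.5×80.8000 = 53.7000.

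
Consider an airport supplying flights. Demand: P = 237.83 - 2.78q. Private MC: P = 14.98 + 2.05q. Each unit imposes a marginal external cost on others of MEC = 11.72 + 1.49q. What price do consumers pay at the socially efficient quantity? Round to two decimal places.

P = 144.96

Social marginal cost = private MC + MEC = 26.70 + 3.54q.
Set SMC = demand: 26.70 + 3.54q = 237.83 - 2.78q → q* = 33.4066.
Consumer price on the demand curve at q*: 237.83 − 2.78×33.4066 = 144.9597.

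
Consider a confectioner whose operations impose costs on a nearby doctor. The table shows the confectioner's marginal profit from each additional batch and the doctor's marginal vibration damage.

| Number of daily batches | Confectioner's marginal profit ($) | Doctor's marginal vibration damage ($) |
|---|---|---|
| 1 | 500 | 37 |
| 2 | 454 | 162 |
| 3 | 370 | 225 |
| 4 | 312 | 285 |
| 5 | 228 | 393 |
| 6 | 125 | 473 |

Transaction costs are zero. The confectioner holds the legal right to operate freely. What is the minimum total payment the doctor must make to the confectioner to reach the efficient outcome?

$353

Left alone the confectioner would choose level 6 (marginal profit stays positive).
Efficient level: k* = 4 (marginal profit ≥ marginal vibration damage through 4).
The doctor must at least cover the confectioner's forgone profit from cutting 6→4: 228 + 125 = 353.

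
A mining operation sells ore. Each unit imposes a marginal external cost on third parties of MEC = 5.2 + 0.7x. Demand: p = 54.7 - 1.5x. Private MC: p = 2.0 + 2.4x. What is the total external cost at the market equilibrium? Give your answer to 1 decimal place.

134.2

Market equilibrium (private): 2.0 + 2.4x = 54.7 - 1.5x → x_m = 13.5128.
Total external cost = ∫₀^{x_m} (5.2 + 0.7x) dx = 5.2×13.5128 + ½×0.7×13.5128² = 134.1751.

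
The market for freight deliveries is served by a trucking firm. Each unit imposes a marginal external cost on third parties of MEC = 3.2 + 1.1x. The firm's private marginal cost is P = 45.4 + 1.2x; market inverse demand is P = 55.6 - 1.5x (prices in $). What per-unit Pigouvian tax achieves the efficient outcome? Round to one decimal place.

Social marginal cost = private MC + MEC = 48.6 + 2.3x.
Set SMC = demand: 48.6 + 2.3x = 55.6 - 1.5x → x* = 1.8421.
The Pigouvian tax equals MEC at x*: 3.2 + 1.1×1.8421 = 5.2263.

tax = $5.2 per unit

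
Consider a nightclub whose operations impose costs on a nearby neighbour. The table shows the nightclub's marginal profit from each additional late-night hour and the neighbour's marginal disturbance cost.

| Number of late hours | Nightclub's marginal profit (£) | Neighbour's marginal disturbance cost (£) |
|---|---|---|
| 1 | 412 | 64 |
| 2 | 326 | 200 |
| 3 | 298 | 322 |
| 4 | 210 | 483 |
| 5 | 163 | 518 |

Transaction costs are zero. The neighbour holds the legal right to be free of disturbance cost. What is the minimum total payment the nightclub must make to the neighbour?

£264

Efficient level: marginal profit ≥ marginal disturbance cost through level 2, so k* = 2.
With the neighbour holding the right, the nightclub must at least compensate total damage at k*: 64 + 200 = 264.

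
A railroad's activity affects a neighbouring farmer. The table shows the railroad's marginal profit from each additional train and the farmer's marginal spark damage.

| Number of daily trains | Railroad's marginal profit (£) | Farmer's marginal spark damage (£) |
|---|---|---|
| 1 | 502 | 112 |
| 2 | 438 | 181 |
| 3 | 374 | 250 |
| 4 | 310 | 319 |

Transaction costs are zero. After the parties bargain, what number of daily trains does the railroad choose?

Bargaining reaches the level where marginal profit last exceeds marginal spark damage.
That holds through level 3 (374 ≥ 250) but not at 4 (310 < 319).

3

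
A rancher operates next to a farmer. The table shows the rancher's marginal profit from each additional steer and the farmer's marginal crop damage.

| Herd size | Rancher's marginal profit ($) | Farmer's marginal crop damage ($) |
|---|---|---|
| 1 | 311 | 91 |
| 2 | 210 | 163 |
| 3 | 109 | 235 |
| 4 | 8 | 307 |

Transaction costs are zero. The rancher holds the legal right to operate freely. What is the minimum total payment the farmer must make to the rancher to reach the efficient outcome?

$117

Left alone the rancher would choose level 4 (marginal profit stays positive).
Efficient level: k* = 2 (marginal profit ≥ marginal crop damage through 2).
The farmer must at least cover the rancher's forgone profit from cutting 4→2: 109 + 8 = 117.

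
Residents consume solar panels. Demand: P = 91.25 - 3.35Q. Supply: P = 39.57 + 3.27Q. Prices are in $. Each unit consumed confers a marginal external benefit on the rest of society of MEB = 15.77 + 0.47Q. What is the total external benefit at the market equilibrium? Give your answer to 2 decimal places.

$137.43

Market equilibrium (private): 39.57 + 3.27Q = 91.25 - 3.35Q → Q_m = 7.8066.
Total external benefit = ∫₀^{Q_m} (15.77 + 0.47Q) dQ = 15.77×7.8066 + ½×0.47×7.8066² = 137.4317.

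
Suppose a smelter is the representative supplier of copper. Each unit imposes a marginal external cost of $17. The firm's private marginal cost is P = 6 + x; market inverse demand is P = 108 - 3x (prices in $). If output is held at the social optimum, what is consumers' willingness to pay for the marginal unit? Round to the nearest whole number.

Social marginal cost = private MC + MEC = 23 + x.
Set SMC = demand: 23 + x = 108 - 3x → x* = 21.2500.
Consumer price on the demand curve at x*: 108 − 3×21.2500 = 44.2500.

P = $44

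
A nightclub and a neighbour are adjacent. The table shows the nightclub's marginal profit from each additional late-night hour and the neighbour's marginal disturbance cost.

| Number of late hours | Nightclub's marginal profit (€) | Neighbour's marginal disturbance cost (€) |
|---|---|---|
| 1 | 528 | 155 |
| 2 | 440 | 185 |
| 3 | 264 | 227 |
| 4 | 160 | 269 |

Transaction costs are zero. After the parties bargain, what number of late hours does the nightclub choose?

Bargaining reaches the level where marginal profit last exceeds marginal disturbance cost.
That holds through level 3 (264 ≥ 227) but not at 4 (160 < 269).

3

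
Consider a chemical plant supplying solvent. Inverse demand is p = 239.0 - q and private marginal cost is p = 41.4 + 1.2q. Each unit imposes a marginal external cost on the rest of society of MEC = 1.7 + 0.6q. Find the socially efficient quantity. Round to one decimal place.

Social marginal cost = private MC + MEC = 43.1 + 1.8q.
Set SMC = demand: 43.1 + 1.8q = 239.0 - q → q* = 69.9643.

q* = 70.0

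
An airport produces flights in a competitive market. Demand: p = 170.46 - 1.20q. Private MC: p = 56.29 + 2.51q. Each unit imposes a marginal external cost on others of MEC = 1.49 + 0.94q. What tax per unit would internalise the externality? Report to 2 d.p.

Social marginal cost = private MC + MEC = 57.78 + 3.45q.
Set SMC = demand: 57.78 + 3.45q = 170.46 - 1.20q → q* = 24.2323.
The Pigouvian tax equals MEC at q*: 1.49 + 0.94×24.2323 = 24.2684.

tax = 24.27 per unit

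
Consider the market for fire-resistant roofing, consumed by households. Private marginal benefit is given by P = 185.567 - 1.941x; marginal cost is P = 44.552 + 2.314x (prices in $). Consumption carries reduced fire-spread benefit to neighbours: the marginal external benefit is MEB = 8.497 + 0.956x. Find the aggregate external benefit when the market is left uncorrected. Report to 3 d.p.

Market equilibrium (private): 44.552 + 2.314x = 185.567 - 1.941x → x_m = 33.1410.
Total external benefit = ∫₀^{x_m} (8.497 + 0.956x) dx = 8.497×33.1410 + ½×0.956×33.1410² = 806.5988.

$806.599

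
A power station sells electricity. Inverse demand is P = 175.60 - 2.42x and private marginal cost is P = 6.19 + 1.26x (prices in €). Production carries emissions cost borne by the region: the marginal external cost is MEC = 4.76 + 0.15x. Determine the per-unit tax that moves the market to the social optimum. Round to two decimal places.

tax = €11.21 per unit

Social marginal cost = private MC + MEC = 10.95 + 1.41x.
Set SMC = demand: 10.95 + 1.41x = 175.60 - 2.42x → x* = 42.9896.
The Pigouvian tax equals MEC at x*: 4.76 + 0.15×42.9896 = 11.2084.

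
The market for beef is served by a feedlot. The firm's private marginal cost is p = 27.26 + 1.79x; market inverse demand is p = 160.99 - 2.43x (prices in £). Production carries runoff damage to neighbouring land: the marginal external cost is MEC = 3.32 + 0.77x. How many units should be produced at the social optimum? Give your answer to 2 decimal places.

Social marginal cost = private MC + MEC = 30.58 + 2.56x.
Set SMC = demand: 30.58 + 2.56x = 160.99 - 2.43x → x* = 26.1343.

x* = 26.13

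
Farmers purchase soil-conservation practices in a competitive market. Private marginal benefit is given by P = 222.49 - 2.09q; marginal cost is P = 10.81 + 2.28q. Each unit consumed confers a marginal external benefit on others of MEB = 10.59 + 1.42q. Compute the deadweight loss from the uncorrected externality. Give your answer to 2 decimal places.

Market equilibrium (private): 10.81 + 2.28q = 222.49 - 2.09q → q_m = 48.4394.
Social marginal benefit = demand + MEB = 233.08 - 0.67q.
Set SMB = MC: 233.08 - 0.67q = 10.81 + 2.28q → q* = 75.3458.
Height of the DWL triangle at q_m is SMB(q_m) − MC(q_m) = MEB(q_m) = 79.3739.
DWL = ½ × 26.9064 × 79.3739 = 1067.8330.

DWL = 1067.83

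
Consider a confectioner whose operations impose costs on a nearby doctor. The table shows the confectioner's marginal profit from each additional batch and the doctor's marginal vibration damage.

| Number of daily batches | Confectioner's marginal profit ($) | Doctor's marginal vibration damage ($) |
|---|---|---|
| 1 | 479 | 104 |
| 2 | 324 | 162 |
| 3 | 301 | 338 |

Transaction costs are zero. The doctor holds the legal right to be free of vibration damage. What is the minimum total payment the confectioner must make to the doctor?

Efficient level: marginal profit ≥ marginal vibration damage through level 2, so k* = 2.
With the doctor holding the right, the confectioner must at least compensate total damage at k*: 104 + 162 = 266.

$266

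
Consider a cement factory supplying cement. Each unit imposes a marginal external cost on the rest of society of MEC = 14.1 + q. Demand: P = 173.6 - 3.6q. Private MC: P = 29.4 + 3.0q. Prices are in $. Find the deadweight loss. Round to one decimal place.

Market equilibrium (private): 29.4 + 3.0q = 173.6 - 3.6q → q_m = 21.8485.
Social marginal cost = private MC + MEC = 43.5 + 4.0q.
Set SMC = demand: 43.5 + 4.0q = 173.6 - 3.6q → q* = 17.1184.
The loss is the area between SMC and demand from q* to q_m; with linear curves that's a triangle of height MEC(q_m).
DWL = ½ × 4.7301 × 35.9485 = 85.0200.

DWL = $85.0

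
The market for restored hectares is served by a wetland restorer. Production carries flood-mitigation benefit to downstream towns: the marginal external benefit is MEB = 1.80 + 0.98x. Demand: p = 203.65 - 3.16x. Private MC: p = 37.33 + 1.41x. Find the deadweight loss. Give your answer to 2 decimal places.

DWL = 195.50

Market equilibrium (private): 37.33 + 1.41x = 203.65 - 3.16x → x_m = 36.3939.
Social marginal cost = private MC − MEB = 35.53 + 0.43x.
Set SMC = demand: 35.53 + 0.43x = 203.65 - 3.16x → x* = 46.8301.
Between x* and x_m the wedge demand − SMC runs linearly from 0 to MEB(x_m), so the loss is a triangle.
DWL = ½ × 10.4362 × 37.4660 = 195.5013.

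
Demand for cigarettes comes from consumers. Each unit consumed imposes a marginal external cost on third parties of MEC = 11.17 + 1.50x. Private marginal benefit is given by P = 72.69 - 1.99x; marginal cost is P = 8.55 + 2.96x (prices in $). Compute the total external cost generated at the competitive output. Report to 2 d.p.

$270.66

Market equilibrium (private): 8.55 + 2.96x = 72.69 - 1.99x → x_m = 12.9576.
Total external cost = ∫₀^{x_m} (11.17 + 1.50x) dx = 11.17×12.9576 + ½×1.50×12.9576² = 270.6609.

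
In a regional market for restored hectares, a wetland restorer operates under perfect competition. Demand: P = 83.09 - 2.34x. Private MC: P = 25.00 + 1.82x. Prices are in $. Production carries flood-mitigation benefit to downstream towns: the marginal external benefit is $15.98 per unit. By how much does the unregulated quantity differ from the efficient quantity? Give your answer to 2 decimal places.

3.84 units

Market equilibrium (private): 25.00 + 1.82x = 83.09 - 2.34x → x_m = 13.9639.
Social marginal cost = private MC − MEB = 9.02 + 1.82x.
Set SMC = demand: 9.02 + 1.82x = 83.09 - 2.34x → x* = 17.8053.
Gap = |13.9639 − 17.8053| = 3.8414.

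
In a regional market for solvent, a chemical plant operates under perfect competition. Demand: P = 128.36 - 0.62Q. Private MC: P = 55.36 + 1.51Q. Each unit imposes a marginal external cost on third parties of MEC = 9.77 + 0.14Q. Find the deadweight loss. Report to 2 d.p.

Market equilibrium (private): 55.36 + 1.51Q = 128.36 - 0.62Q → Q_m = 34.2723.
Social marginal cost = private MC + MEC = 65.13 + 1.65Q.
Set SMC = demand: 65.13 + 1.65Q = 128.36 - 0.62Q → Q* = 27.8546.
The welfare-loss triangle has base |Q_m − Q*| and height MEC(Q_m) (the vertical gap between SMC and demand is zero at Q* and MEC at Q_m).
DWL = ½ × 6.4177 × 14.5681 = 46.7468.

DWL = 46.75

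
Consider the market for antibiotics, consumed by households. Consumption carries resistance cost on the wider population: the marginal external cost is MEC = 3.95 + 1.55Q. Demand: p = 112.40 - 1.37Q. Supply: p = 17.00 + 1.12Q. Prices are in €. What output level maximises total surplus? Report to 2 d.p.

Q* = 22.64

Social marginal benefit = demand − MEC = 108.45 - 2.92Q.
Set SMB = MC: 108.45 - 2.92Q = 17.00 + 1.12Q → Q* = 22.6361.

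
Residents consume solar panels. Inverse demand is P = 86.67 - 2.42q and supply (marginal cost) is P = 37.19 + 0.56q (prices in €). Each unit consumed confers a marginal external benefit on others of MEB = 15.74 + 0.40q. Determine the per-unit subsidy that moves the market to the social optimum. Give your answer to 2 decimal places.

subsidy = €25.85 per unit

Social marginal benefit = demand + MEB = 102.41 - 2.02q.
Set SMB = MC: 102.41 - 2.02q = 37.19 + 0.56q → q* = 25.2791.
The Pigouvian subsidy equals MEB at q*: 15.74 + 0.40×25.2791 = 25.8516.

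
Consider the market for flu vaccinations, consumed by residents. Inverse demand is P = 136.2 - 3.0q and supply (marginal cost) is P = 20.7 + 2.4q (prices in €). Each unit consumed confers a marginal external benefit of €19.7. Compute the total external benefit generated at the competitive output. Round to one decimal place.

Market equilibrium (private): 20.7 + 2.4q = 136.2 - 3.0q → q_m = 21.3889.
Total external benefit = MEB × q_m = 19.7 × 21.3889 = 421.3613.

€421.4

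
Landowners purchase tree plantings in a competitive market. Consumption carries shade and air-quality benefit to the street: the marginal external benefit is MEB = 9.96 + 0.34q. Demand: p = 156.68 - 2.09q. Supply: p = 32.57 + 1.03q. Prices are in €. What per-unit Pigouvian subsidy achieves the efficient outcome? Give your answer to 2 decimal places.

subsidy = €26.36 per unit

Social marginal benefit = demand + MEB = 166.64 - 1.75q.
Set SMB = MC: 166.64 - 1.75q = 32.57 + 1.03q → q* = 48.2266.
The Pigouvian subsidy equals MEB at q*: 9.96 + 0.34×48.2266 = 26.3570.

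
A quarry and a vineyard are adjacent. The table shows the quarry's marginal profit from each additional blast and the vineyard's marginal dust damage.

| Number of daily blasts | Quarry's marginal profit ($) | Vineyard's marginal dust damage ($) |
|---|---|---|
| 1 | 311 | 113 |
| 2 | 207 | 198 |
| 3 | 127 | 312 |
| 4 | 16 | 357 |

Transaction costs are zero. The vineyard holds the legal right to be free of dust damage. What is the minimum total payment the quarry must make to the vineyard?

$311

Efficient level: marginal profit ≥ marginal dust damage through level 2, so k* = 2.
With the vineyard holding the right, the quarry must at least compensate total damage at k*: 113 + 198 = 311.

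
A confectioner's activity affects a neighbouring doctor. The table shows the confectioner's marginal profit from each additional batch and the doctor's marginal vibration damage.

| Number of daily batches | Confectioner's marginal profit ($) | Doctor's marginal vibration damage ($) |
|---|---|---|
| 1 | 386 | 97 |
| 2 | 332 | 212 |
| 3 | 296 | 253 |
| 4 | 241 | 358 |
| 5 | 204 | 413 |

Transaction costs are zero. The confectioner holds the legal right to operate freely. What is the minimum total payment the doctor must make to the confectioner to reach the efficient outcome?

$445

Left alone the confectioner would choose level 5 (marginal profit stays positive).
Efficient level: k* = 3 (marginal profit ≥ marginal vibration damage through 3).
The doctor must at least cover the confectioner's forgone profit from cutting 5→3: 241 + 204 = 445.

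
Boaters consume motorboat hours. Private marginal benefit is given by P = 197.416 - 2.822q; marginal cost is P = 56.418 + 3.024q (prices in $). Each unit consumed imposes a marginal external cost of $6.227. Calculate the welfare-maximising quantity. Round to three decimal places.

Social marginal benefit = demand − MEC = 191.189 - 2.822q.
Set SMB = MC: 191.189 - 2.822q = 56.418 + 3.024q → q* = 23.0535.

q* = 23.054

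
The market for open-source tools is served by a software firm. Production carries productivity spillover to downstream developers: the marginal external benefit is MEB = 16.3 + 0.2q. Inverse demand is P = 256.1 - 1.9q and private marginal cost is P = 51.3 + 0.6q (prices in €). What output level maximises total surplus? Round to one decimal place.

q* = 96.1

Social marginal cost = private MC − MEB = 35.0 + 0.4q.
Set SMC = demand: 35.0 + 0.4q = 256.1 - 1.9q → q* = 96.1304.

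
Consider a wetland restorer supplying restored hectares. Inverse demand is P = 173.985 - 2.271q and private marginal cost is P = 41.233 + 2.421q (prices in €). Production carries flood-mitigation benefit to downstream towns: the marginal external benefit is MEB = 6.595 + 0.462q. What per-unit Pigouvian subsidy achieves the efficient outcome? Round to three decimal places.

subsidy = €21.814 per unit

Social marginal cost = private MC − MEB = 34.638 + 1.959q.
Set SMC = demand: 34.638 + 1.959q = 173.985 - 2.271q → q* = 32.9426.
The Pigouvian subsidy equals MEB at q*: 6.595 + 0.462×32.9426 = 21.8145.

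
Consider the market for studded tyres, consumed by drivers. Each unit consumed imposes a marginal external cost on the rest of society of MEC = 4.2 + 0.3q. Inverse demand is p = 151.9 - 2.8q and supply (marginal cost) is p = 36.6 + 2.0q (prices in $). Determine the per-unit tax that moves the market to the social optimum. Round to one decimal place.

tax = $10.7 per unit

Social marginal benefit = demand − MEC = 147.7 - 3.1q.
Set SMB = MC: 147.7 - 3.1q = 36.6 + 2.0q → q* = 21.7843.
The Pigouvian tax equals MEC at q*: 4.2 + 0.3×21.7843 = 10.7353.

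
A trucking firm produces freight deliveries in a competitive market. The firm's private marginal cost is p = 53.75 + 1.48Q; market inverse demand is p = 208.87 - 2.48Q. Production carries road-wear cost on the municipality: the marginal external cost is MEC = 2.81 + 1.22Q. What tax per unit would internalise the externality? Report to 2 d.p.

tax = 38.68 per unit

Social marginal cost = private MC + MEC = 56.56 + 2.70Q.
Set SMC = demand: 56.56 + 2.70Q = 208.87 - 2.48Q → Q* = 29.4035.
The Pigouvian tax equals MEC at Q*: 2.81 + 1.22×29.4035 = 38.6823.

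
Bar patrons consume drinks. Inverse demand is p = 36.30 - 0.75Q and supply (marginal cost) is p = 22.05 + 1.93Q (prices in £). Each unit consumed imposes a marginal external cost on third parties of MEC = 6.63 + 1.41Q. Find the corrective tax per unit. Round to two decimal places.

Social marginal benefit = demand − MEC = 29.67 - 2.16Q.
Set SMB = MC: 29.67 - 2.16Q = 22.05 + 1.93Q → Q* = 1.8631.
The Pigouvian tax equals MEC at Q*: 6.63 + 1.41×1.8631 = 9.2570.

tax = £9.26 per unit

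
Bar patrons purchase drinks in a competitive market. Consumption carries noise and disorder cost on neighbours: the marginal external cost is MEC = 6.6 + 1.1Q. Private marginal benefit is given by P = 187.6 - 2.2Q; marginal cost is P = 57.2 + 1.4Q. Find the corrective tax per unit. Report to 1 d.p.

tax = 35.6 per unit

Social marginal benefit = demand − MEC = 181.0 - 3.3Q.
Set SMB = MC: 181.0 - 3.3Q = 57.2 + 1.4Q → Q* = 26.3404.
The Pigouvian tax equals MEC at Q*: 6.6 + 1.1×26.3404 = 35.5744.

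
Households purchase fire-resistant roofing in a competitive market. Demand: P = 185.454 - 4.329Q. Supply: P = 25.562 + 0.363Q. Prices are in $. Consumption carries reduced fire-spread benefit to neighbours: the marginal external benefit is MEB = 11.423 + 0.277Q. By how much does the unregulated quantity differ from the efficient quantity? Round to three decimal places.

4.725 units

Market equilibrium (private): 25.562 + 0.363Q = 185.454 - 4.329Q → Q_m = 34.0776.
Social marginal benefit = demand + MEB = 196.877 - 4.052Q.
Set SMB = MC: 196.877 - 4.052Q = 25.562 + 0.363Q → Q* = 38.8029.
Gap = |34.0776 − 38.8029| = 4.7253.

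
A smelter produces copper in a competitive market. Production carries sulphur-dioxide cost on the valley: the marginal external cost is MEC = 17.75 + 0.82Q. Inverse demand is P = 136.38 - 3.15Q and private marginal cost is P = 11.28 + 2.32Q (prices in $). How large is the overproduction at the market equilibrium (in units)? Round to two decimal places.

Market equilibrium (private): 11.28 + 2.32Q = 136.38 - 3.15Q → Q_m = 22.8702.
Social marginal cost = private MC + MEC = 29.03 + 3.14Q.
Set SMC = demand: 29.03 + 3.14Q = 136.38 - 3.15Q → Q* = 17.0668.
Gap = |22.8702 − 17.0668| = 5.8034.

5.80 units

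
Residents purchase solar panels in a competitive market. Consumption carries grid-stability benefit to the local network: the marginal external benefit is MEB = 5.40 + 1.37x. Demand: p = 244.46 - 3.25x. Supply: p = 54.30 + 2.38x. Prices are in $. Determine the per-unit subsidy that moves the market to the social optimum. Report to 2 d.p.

subsidy = $68.29 per unit

Social marginal benefit = demand + MEB = 249.86 - 1.88x.
Set SMB = MC: 249.86 - 1.88x = 54.30 + 2.38x → x* = 45.9061.
The Pigouvian subsidy equals MEB at x*: 5.40 + 1.37×45.9061 = 68.2914.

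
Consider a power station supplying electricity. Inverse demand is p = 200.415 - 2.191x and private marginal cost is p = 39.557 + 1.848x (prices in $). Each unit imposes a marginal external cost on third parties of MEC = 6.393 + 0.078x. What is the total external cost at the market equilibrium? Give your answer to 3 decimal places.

Market equilibrium (private): 39.557 + 1.848x = 200.415 - 2.191x → x_m = 39.8262.
Total external cost = ∫₀^{x_m} (6.393 + 0.078x) dx = 6.393×39.8262 + ½×0.078×39.8262² = 316.4678.

$316.468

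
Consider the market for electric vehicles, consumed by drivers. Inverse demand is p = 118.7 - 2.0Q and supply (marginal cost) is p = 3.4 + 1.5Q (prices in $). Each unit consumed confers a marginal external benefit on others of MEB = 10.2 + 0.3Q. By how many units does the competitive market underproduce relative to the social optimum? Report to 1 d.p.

6.3 units

Market equilibrium (private): 3.4 + 1.5Q = 118.7 - 2.0Q → Q_m = 32.9429.
Social marginal benefit = demand + MEB = 128.9 - 1.7Q.
Set SMB = MC: 128.9 - 1.7Q = 3.4 + 1.5Q → Q* = 39.2188.
Gap = |32.9429 − 39.2188| = 6.2759.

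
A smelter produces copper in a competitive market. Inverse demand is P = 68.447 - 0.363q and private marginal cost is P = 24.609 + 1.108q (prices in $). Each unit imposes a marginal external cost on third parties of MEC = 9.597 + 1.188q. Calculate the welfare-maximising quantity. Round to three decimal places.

Social marginal cost = private MC + MEC = 34.206 + 2.296q.
Set SMC = demand: 34.206 + 2.296q = 68.447 - 0.363q → q* = 12.8774.

q* = 12.877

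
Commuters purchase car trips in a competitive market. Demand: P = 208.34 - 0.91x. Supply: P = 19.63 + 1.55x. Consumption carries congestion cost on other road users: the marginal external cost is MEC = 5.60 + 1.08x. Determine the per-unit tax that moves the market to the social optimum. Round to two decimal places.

tax = 61.46 per unit

Social marginal benefit = demand − MEC = 202.74 - 1.99x.
Set SMB = MC: 202.74 - 1.99x = 19.63 + 1.55x → x* = 51.7260.
The Pigouvian tax equals MEC at x*: 5.60 + 1.08×51.7260 = 61.4641.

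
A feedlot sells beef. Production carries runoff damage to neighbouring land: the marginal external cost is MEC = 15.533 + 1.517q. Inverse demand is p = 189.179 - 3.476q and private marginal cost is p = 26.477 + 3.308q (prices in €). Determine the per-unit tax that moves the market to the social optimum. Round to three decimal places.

tax = €42.428 per unit

Social marginal cost = private MC + MEC = 42.010 + 4.825q.
Set SMC = demand: 42.010 + 4.825q = 189.179 - 3.476q → q* = 17.7291.
The Pigouvian tax equals MEC at q*: 15.533 + 1.517×17.7291 = 42.4280.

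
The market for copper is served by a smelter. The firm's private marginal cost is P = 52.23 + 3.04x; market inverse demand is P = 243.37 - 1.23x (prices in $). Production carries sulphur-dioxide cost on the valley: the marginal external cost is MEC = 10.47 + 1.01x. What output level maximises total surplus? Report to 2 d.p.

x* = 34.22

Social marginal cost = private MC + MEC = 62.70 + 4.05x.
Set SMC = demand: 62.70 + 4.05x = 243.37 - 1.23x → x* = 34.2178.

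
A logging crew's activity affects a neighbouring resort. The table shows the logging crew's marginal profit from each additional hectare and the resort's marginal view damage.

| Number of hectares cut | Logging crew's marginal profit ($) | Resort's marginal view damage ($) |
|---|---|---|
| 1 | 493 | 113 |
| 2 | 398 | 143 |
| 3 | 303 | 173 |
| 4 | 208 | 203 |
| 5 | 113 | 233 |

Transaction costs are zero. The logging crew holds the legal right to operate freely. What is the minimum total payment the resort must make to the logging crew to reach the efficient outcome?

Left alone the logging crew would choose level 5 (marginal profit stays positive).
Efficient level: k* = 4 (marginal profit ≥ marginal view damage through 4).
The resort must at least cover the logging crew's forgone profit from cutting 5→4: 113 = 113.

$113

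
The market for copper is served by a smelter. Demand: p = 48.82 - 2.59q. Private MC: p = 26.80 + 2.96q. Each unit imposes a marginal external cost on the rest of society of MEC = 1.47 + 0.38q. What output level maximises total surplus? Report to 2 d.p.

Social marginal cost = private MC + MEC = 28.27 + 3.34q.
Set SMC = demand: 28.27 + 3.34q = 48.82 - 2.59q → q* = 3.4654.

q* = 3.47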